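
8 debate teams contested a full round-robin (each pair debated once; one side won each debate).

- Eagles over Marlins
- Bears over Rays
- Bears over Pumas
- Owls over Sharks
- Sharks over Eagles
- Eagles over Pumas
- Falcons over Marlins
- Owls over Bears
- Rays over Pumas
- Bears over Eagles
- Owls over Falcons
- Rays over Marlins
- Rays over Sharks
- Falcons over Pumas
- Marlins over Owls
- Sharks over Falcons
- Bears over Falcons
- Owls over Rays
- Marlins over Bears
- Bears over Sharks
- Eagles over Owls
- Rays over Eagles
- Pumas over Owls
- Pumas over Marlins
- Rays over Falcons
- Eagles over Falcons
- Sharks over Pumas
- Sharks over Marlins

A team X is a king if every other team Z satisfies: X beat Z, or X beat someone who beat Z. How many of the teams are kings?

5

Sharks cannot reach Rays in two steps.
Falcons cannot reach Sharks, Rays, Eagles in two steps.
Owls reaches everyone (king).
Rays reaches everyone (king).
Eagles reaches everyone (king).
Pumas cannot reach Eagles in two steps.
Marlins reaches everyone (king).
Bears reaches everyone (king).
Kings: Owls, Rays, Eagles, Marlins, Bears — 5.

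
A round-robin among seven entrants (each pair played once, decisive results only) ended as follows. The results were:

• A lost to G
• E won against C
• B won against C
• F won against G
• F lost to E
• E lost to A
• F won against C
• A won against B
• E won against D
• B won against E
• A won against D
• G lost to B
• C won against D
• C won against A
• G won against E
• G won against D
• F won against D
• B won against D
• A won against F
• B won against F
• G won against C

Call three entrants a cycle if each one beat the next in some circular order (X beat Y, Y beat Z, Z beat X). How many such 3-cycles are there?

Win totals: A 4, B 5, C 2, D 0, E 3, F 3, G 4.
An entrant with w wins dominates both others in C(w,2) triples; summing gives 6 + 10 + 1 + 0 + 3 + 3 + 6 = 29 transitive triples.
Total triples C(7,3) = 35, so cyclic triples = 35 − 29 = 6.

6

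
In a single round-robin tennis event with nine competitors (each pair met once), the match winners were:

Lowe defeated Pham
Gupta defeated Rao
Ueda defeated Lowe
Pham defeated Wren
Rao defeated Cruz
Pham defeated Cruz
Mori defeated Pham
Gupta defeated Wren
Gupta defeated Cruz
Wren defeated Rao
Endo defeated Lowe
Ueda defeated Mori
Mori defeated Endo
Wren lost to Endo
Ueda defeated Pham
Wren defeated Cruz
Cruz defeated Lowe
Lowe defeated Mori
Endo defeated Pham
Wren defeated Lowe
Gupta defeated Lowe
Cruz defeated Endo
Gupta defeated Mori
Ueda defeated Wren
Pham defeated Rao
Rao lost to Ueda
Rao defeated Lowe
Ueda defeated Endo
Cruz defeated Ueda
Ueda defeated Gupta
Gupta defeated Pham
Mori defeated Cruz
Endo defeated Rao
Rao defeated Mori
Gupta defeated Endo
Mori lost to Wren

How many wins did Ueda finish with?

Ueda's results: beat Pham, Rao, Endo, Gupta, Wren, Lowe, Mori; lost to Cruz.
That is 7 wins.

7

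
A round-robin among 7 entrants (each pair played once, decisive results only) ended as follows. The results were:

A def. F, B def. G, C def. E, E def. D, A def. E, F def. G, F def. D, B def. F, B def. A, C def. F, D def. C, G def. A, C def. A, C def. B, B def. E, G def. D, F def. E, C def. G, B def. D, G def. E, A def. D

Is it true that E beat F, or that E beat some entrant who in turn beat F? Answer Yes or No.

E did not beat F directly.
E beat D, but each of them lost to F. No two-step path.

No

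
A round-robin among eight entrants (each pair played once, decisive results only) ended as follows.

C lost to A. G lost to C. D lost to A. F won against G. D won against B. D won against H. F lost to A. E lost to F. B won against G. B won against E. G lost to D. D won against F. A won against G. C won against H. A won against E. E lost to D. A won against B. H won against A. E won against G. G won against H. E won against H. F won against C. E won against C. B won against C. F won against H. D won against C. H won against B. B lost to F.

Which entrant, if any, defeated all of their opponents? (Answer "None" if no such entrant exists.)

Highest win total is D with 6 (out of 7 possible).
D lost to A, so no entrant went undefeated.

None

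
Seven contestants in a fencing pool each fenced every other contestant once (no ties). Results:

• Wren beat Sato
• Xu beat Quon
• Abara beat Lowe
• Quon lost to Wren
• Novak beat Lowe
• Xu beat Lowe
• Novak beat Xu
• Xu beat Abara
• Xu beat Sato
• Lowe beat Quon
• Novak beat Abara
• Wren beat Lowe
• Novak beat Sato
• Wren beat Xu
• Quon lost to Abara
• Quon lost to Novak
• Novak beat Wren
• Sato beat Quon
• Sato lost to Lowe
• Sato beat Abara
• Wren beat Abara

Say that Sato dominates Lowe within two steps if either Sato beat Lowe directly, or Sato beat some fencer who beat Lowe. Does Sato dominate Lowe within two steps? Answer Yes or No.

Yes

Sato did not beat Lowe directly.
Sato beat Abara, Quon. Of those, Abara beat Lowe.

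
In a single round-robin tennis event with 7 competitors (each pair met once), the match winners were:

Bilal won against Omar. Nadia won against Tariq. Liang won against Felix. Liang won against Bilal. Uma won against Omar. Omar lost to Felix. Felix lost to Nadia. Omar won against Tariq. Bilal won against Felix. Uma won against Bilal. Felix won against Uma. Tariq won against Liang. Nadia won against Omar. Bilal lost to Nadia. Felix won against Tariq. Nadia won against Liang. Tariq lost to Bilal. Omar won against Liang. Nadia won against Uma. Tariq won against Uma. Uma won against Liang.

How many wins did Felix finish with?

3

Felix's results: beat Omar, Uma, Tariq; lost to Nadia, Liang, Bilal.
That is 3 wins.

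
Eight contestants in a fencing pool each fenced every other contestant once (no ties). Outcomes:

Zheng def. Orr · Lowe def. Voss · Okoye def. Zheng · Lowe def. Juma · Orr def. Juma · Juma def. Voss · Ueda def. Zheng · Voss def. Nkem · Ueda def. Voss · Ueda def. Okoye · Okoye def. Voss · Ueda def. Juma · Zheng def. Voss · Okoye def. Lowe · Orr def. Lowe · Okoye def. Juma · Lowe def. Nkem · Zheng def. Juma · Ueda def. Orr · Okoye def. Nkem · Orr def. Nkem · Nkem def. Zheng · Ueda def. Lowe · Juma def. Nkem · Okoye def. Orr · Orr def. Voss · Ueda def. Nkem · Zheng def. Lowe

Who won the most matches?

Ueda

Win totals: Nkem 1, Voss 1, Zheng 4, Ueda 7, Juma 2, Lowe 3, Okoye 6, Orr 4.
Ueda leads with 7 wins (next highest: 6).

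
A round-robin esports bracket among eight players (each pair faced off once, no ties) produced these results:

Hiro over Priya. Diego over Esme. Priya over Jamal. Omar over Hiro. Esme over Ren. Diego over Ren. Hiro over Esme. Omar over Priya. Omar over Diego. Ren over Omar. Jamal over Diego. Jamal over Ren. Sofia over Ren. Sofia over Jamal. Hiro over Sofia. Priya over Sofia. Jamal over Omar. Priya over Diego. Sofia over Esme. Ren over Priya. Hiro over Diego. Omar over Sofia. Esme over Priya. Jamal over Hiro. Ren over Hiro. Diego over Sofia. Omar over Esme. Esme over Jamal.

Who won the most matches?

Win totals: Diego 3, Esme 3, Ren 3, Jamal 4, Sofia 3, Omar 5, Priya 3, Hiro 4.
Omar leads with 5 wins (next highest: 4).

Omar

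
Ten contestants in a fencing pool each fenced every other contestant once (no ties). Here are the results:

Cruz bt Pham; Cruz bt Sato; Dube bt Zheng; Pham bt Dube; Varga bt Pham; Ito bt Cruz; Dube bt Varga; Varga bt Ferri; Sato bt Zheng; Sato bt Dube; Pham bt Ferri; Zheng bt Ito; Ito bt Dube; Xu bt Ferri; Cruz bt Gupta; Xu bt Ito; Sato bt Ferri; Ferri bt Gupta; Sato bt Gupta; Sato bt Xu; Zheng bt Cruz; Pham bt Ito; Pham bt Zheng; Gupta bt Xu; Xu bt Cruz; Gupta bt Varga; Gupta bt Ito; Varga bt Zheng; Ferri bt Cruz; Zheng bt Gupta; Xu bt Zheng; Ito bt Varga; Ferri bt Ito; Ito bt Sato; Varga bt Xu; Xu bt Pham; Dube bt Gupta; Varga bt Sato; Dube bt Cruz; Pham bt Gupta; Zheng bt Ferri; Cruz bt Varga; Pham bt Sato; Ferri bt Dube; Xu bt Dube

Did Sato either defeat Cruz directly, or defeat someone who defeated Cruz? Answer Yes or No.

Yes

Sato did not beat Cruz directly.
Sato beat Gupta, Zheng, Xu, Ferri, Dube. Of those, Zheng beat Cruz.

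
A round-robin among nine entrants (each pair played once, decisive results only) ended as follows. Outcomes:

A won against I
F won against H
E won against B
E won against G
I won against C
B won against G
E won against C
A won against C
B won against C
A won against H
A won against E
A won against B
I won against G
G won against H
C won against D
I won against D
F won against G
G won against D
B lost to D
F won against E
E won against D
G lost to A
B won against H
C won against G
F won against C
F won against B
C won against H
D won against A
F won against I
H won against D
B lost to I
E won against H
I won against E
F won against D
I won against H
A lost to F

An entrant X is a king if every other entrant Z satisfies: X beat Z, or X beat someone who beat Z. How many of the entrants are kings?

A cannot reach F in two steps.
B cannot reach A, E, F, I in two steps.
C cannot reach E, F, I in two steps.
D cannot reach F in two steps.
E cannot reach F, I in two steps.
F reaches everyone (king).
G cannot reach C, E, F, I in two steps.
H cannot reach C, E, F, G, I in two steps.
I cannot reach F in two steps.
Kings: F — 1.

1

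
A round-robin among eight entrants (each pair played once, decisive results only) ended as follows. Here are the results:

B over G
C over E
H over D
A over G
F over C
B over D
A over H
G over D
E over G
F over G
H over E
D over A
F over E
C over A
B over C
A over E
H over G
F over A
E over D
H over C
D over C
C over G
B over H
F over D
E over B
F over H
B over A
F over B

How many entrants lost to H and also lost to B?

3

H beat: C, D, E, G.
B beat: A, C, D, G, H.
Both beat: C, D, G — 3.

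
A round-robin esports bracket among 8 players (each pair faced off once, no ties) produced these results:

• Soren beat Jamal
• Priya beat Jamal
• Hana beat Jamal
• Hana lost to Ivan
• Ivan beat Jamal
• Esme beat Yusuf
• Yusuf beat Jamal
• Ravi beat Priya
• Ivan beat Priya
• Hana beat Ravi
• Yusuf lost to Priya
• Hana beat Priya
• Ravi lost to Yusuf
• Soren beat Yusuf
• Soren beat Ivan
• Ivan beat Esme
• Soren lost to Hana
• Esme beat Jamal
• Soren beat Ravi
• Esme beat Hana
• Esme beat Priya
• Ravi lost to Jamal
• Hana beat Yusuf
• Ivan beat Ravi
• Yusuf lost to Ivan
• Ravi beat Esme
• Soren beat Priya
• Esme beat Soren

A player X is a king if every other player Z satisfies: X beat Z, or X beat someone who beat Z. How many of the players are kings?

Ravi cannot reach Ivan in two steps.
Soren reaches everyone (king).
Hana reaches everyone (king).
Yusuf cannot reach Soren, Hana, Ivan in two steps.
Jamal cannot reach Soren, Hana, Yusuf, Ivan in two steps.
Esme reaches everyone (king).
Ivan reaches everyone (king).
Priya cannot reach Soren, Hana, Esme, Ivan in two steps.
Kings: Soren, Hana, Esme, Ivan — 4.

4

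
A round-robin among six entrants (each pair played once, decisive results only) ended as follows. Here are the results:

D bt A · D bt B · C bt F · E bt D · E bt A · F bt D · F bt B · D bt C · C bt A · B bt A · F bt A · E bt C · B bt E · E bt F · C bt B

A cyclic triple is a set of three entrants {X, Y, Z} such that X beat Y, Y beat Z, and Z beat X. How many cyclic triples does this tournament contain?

Of the C(6,3) = 20 triples, the cyclic ones are: {B, C, E}; {B, D, E}; {B, E, F}; {C, D, F}.
That is 4.

4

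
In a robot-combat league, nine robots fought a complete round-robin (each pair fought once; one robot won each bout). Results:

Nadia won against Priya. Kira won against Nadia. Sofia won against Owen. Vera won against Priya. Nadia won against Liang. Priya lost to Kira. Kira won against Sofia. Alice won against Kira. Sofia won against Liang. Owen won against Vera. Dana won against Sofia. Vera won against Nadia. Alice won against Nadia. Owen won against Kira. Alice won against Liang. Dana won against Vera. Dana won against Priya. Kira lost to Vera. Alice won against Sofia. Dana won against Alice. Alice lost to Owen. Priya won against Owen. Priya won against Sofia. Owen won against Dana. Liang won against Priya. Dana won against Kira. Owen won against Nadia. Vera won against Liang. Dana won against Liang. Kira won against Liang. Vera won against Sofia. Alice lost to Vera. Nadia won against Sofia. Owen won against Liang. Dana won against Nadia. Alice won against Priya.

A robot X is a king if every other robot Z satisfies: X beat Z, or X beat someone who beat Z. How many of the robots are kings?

Vera cannot reach Dana in two steps.
Priya reaches everyone (king).
Nadia cannot reach Vera, Alice, Dana, Kira in two steps.
Liang cannot reach Vera, Nadia, Alice, Dana, Kira in two steps.
Alice cannot reach Vera, Dana in two steps.
Dana reaches everyone (king).
Owen reaches everyone (king).
Kira cannot reach Vera, Alice, Dana in two steps.
Sofia reaches everyone (king).
Kings: Priya, Dana, Owen, Sofia — 4.

4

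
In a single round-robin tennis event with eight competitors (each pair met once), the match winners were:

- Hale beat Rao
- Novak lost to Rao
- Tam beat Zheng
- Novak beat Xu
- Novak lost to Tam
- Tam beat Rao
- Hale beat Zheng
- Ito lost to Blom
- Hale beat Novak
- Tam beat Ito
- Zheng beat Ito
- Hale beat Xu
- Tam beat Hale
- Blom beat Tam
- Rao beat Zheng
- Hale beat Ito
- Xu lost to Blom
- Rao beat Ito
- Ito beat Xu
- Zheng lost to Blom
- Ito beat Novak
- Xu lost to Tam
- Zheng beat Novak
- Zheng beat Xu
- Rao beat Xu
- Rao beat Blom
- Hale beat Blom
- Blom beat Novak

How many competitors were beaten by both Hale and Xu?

Hale beat: Rao, Zheng, Xu, Blom, Novak, Ito.
Xu beat: no one.
No one was beaten by both.

0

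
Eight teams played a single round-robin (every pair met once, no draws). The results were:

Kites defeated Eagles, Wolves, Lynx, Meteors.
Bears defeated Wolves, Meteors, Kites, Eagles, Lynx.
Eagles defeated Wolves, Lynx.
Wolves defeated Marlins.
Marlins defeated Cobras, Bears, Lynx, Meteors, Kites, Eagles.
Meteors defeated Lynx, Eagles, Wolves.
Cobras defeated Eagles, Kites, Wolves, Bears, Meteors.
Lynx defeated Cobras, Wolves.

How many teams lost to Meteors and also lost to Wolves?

Meteors beat: Lynx, Wolves, Eagles.
Wolves beat: Marlins.
No one was beaten by both.

0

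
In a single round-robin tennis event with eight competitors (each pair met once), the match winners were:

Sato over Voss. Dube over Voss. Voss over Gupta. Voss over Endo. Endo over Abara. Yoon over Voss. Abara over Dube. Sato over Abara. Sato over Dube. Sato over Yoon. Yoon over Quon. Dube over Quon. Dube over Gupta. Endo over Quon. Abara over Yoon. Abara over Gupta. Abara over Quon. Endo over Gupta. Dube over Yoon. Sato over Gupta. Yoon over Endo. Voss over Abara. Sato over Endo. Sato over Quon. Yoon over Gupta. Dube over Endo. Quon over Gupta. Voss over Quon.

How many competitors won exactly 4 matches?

3

Win totals: Endo 3, Abara 4, Quon 1, Gupta 0, Dube 5, Voss 4, Yoon 4, Sato 7.
Exactly 4: Abara, Voss, Yoon — 3 competitors.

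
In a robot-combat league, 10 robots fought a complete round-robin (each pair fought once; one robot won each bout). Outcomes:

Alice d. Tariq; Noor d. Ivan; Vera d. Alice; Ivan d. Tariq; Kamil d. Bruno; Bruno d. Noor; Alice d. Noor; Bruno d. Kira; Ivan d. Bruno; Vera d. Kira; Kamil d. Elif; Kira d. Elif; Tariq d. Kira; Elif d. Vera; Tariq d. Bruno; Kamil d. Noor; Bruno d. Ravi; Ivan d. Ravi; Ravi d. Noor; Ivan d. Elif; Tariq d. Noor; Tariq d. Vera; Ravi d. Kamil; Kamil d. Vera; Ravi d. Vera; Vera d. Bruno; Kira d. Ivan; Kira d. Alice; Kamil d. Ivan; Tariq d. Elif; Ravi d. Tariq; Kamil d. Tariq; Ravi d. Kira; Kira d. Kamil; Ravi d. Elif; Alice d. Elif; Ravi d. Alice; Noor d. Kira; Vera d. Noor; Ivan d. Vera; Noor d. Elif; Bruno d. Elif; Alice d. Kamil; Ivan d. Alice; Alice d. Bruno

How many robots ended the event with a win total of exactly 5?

2

Win totals: Noor 3, Alice 5, Kira 4, Kamil 6, Elif 1, Ivan 6, Vera 4, Ravi 7, Bruno 4, Tariq 5.
Exactly 5: Alice, Tariq — 2 robots.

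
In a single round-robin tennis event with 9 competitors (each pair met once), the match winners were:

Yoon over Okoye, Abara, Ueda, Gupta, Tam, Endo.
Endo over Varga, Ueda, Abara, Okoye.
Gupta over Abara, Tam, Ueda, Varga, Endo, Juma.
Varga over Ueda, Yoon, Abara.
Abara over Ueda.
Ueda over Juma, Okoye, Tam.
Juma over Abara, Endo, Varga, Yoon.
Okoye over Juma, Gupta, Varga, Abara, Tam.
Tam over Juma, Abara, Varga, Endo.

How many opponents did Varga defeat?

Varga's results: beat Ueda, Abara, Yoon; lost to Tam, Okoye, Juma, Gupta, Endo.
That is 3 wins.

3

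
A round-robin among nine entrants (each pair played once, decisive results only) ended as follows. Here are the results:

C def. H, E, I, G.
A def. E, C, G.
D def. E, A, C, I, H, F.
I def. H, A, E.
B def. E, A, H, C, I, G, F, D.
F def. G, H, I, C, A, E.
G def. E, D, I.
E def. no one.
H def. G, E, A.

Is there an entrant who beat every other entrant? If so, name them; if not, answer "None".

B

B has 8 wins out of 8 opponents — a perfect record.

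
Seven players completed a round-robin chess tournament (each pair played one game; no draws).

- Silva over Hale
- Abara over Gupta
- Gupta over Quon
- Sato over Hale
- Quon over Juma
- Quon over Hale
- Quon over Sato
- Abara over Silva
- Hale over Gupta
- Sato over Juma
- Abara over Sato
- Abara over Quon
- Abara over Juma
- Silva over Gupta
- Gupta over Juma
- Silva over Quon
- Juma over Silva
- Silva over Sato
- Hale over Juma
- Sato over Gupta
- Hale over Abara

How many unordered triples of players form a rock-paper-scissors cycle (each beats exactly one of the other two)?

Win totals: Gupta 2, Abara 5, Quon 3, Juma 1, Silva 4, Sato 3, Hale 3.
A player with w wins dominates both others in C(w,2) triples; summing gives 1 + 10 + 3 + 0 + 6 + 3 + 3 = 26 transitive triples.
Total triples C(7,3) = 35, so cyclic triples = 35 − 26 = 9.

9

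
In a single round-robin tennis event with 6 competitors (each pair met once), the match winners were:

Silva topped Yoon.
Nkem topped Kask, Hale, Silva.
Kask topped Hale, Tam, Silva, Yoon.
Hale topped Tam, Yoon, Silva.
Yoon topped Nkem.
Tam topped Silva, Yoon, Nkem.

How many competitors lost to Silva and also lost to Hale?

1

Silva beat: Yoon.
Hale beat: Yoon, Tam, Silva.
Both beat: Yoon — 1.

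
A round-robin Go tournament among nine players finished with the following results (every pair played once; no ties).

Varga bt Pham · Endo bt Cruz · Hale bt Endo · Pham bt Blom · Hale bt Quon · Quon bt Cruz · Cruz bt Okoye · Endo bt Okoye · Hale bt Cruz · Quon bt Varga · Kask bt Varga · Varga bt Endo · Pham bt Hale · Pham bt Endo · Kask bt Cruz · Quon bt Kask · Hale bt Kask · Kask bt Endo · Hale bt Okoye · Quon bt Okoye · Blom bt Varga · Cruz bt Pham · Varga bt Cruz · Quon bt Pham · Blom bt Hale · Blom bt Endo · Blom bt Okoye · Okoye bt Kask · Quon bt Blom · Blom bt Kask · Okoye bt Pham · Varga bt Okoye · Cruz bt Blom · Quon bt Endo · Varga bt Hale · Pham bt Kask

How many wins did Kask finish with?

Kask's results: beat Varga, Cruz, Endo; lost to Okoye, Quon, Hale, Pham, Blom.
That is 3 wins.

3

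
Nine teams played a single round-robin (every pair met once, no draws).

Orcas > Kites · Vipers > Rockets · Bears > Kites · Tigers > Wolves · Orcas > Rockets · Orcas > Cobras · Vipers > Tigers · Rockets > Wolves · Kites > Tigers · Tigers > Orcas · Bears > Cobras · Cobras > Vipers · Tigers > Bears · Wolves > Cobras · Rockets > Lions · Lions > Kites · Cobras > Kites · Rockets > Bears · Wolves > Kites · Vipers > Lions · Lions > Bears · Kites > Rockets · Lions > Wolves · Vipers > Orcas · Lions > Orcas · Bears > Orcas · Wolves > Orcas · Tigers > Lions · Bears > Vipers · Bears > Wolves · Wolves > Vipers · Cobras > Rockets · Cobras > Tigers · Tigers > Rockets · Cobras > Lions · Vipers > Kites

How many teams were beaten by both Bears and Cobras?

2

Bears beat: Cobras, Orcas, Wolves, Kites, Vipers.
Cobras beat: Rockets, Kites, Lions, Vipers, Tigers.
Both beat: Kites, Vipers — 2.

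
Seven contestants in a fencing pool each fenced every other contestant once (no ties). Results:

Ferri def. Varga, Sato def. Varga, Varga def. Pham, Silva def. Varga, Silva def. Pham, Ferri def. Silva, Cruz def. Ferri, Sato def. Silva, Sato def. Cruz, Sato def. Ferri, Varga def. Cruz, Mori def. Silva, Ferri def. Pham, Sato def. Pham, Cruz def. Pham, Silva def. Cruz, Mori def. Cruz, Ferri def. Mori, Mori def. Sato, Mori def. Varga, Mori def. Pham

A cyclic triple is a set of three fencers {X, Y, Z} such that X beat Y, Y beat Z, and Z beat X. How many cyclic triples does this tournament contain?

4

Win totals: Cruz 2, Mori 5, Ferri 4, Varga 2, Silva 3, Sato 5, Pham 0.
A fencer with w wins dominates both others in C(w,2) triples; summing gives 1 + 10 + 6 + 1 + 3 + 10 + 0 = 31 transitive triples.
Total triples C(7,3) = 35, so cyclic triples = 35 − 31 = 4.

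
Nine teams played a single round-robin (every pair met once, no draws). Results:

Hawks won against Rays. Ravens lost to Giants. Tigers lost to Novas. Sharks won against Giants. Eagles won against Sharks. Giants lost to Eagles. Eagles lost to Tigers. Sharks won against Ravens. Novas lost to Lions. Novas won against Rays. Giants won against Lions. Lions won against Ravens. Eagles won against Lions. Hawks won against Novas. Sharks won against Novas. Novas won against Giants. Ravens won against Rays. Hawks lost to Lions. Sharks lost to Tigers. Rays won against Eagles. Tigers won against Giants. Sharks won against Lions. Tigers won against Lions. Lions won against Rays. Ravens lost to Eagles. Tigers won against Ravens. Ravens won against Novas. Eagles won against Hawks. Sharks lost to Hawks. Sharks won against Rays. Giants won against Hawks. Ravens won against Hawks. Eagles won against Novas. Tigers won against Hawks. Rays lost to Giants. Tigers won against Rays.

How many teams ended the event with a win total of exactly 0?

0

Win totals: Eagles 6, Ravens 3, Sharks 5, Hawks 3, Lions 4, Rays 1, Giants 4, Novas 3, Tigers 7.
No team has exactly 0 wins.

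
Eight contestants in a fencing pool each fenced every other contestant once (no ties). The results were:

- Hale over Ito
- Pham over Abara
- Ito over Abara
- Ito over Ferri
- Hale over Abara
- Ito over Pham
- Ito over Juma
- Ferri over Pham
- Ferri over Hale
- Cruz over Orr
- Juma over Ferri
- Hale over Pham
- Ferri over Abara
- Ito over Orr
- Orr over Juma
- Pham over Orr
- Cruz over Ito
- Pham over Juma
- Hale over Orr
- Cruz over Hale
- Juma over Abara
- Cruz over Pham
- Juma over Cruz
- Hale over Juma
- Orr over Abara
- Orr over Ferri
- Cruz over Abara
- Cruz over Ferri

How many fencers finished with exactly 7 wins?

Win totals: Pham 3, Hale 5, Ito 5, Ferri 3, Orr 3, Abara 0, Cruz 6, Juma 3.
No fencer has exactly 7 wins.

0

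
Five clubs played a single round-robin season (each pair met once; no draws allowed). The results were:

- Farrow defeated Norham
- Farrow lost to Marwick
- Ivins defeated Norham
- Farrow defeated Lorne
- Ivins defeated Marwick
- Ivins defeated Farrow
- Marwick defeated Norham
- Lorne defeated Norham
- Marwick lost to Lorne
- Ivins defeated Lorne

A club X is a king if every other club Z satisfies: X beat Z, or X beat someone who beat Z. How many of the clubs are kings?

Farrow cannot reach Ivins in two steps.
Ivins reaches everyone (king).
Norham cannot reach Farrow, Ivins, Marwick, Lorne in two steps.
Marwick cannot reach Ivins in two steps.
Lorne cannot reach Ivins in two steps.
Kings: Ivins — 1.

1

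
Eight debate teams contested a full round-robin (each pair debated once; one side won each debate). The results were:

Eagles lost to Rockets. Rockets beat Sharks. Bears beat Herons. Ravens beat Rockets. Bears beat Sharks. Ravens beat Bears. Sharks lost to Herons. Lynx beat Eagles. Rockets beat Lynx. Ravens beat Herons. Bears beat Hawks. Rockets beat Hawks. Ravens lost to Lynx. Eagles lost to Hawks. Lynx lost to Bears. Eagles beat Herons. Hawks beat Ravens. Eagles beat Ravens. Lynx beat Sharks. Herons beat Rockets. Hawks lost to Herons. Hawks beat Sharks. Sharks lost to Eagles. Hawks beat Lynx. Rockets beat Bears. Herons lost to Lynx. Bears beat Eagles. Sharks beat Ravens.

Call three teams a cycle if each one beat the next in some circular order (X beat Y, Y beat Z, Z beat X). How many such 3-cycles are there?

Win totals: Bears 5, Lynx 4, Rockets 5, Eagles 3, Sharks 1, Hawks 4, Herons 3, Ravens 3.
A team with w wins dominates both others in C(w,2) triples; summing gives 10 + 6 + 10 + 3 + 0 + 6 + 3 + 3 = 41 transitive triples.
Total triples C(8,3) = 56, so cyclic triples = 56 − 41 = 15.

15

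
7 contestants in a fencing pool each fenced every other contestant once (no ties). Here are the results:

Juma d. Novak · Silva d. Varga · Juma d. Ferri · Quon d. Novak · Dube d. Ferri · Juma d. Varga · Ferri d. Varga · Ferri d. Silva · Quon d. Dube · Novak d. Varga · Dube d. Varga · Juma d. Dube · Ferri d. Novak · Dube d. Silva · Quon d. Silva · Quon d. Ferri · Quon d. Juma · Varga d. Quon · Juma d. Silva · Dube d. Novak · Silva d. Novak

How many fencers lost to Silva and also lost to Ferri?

Silva beat: Novak, Varga.
Ferri beat: Silva, Novak, Varga.
Both beat: Novak, Varga — 2.

2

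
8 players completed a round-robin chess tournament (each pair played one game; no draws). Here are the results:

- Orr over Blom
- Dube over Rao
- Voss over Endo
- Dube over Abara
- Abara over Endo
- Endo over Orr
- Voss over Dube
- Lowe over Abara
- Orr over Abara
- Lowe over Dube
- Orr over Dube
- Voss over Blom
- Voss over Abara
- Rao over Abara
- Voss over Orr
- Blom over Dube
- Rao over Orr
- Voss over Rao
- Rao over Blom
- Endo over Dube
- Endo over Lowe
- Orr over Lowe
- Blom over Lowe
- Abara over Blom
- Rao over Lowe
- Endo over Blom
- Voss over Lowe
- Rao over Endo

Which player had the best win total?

Voss

Win totals: Voss 7, Dube 2, Blom 2, Lowe 2, Rao 5, Endo 4, Orr 4, Abara 2.
Voss leads with 7 wins (next highest: 5).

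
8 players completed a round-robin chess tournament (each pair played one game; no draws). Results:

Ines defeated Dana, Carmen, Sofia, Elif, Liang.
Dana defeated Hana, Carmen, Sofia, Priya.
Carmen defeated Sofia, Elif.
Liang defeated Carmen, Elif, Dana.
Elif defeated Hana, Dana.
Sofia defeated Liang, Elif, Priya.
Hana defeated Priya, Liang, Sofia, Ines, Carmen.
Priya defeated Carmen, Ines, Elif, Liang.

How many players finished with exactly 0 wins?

Win totals: Hana 5, Carmen 2, Dana 4, Liang 3, Priya 4, Ines 5, Elif 2, Sofia 3.
No player has exactly 0 wins.

0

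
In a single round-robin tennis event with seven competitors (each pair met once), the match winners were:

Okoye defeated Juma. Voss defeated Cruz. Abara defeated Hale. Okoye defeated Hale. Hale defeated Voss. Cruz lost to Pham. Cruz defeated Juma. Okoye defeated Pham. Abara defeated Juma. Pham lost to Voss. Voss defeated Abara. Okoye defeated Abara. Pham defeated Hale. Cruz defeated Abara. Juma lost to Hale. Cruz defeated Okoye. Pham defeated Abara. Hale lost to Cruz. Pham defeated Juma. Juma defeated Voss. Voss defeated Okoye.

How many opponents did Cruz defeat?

4

Cruz's results: beat Abara, Okoye, Juma, Hale; lost to Pham, Voss.
That is 4 wins.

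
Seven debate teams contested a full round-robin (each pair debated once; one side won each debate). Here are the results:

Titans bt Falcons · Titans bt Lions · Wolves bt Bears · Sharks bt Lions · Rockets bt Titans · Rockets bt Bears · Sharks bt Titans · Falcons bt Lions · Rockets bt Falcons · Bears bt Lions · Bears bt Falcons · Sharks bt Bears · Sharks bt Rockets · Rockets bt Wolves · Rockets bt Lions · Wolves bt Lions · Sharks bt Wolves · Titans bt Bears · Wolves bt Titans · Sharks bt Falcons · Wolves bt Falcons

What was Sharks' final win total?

Sharks' results: beat Lions, Titans, Wolves, Bears, Rockets, Falcons; lost to no one.
That is 6 wins.

6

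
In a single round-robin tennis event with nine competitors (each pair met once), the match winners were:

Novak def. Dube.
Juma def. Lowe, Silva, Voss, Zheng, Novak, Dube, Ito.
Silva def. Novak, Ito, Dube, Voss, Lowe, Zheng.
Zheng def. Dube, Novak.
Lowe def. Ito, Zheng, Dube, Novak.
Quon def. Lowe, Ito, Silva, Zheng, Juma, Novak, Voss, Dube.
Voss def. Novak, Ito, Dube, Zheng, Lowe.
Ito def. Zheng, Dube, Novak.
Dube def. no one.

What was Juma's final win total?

7

Juma's results: beat Lowe, Zheng, Dube, Ito, Silva, Novak, Voss; lost to Quon.
That is 7 wins.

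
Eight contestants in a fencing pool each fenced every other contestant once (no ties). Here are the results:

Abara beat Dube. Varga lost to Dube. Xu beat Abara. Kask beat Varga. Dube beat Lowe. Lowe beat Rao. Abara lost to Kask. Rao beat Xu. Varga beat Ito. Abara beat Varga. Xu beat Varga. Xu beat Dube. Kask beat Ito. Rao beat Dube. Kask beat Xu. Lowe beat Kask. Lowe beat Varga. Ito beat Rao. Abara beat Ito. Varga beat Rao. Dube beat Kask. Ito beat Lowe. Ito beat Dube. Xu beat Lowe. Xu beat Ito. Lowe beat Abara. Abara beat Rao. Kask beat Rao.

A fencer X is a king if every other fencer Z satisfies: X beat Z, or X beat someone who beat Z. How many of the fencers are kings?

Lowe reaches everyone (king).
Kask reaches everyone (king).
Varga cannot reach Kask, Abara in two steps.
Ito reaches everyone (king).
Xu reaches everyone (king).
Dube reaches everyone (king).
Rao reaches everyone (king).
Abara reaches everyone (king).
Kings: Lowe, Kask, Ito, Xu, Dube, Rao, Abara — 7.

7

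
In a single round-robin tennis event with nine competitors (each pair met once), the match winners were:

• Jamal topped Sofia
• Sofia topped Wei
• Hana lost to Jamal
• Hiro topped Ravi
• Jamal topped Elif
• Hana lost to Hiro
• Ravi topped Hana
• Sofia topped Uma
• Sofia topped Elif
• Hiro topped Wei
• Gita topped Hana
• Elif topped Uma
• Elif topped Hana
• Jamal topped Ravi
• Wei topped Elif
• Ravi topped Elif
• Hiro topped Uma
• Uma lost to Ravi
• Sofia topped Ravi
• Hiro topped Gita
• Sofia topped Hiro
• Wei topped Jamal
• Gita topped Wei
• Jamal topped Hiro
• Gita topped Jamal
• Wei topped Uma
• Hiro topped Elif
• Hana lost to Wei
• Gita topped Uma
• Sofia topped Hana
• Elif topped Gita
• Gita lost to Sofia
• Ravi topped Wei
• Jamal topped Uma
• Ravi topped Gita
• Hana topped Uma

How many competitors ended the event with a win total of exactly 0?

1

Win totals: Elif 3, Uma 0, Sofia 7, Wei 4, Jamal 6, Hiro 6, Gita 4, Ravi 5, Hana 1.
Exactly 0: Uma — 1 competitor.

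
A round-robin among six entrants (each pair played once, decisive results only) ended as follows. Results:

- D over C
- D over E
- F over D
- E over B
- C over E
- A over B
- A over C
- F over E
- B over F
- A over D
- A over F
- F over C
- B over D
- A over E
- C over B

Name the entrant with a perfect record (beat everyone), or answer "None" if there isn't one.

A

A has 5 wins out of 5 opponents — a perfect record.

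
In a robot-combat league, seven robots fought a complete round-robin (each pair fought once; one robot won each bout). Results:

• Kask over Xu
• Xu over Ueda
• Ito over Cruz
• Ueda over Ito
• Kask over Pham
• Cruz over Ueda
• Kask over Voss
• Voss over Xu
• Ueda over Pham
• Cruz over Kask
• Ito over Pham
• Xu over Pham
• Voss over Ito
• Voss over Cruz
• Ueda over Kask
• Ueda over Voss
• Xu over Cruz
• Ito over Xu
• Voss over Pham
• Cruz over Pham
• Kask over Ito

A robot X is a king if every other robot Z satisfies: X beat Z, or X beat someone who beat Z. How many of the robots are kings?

Xu reaches everyone (king).
Pham cannot reach Xu, Ueda, Kask, Ito, Voss, Cruz in two steps.
Ueda reaches everyone (king).
Kask reaches everyone (king).
Ito cannot reach Voss in two steps.
Voss reaches everyone (king).
Cruz reaches everyone (king).
Kings: Xu, Ueda, Kask, Voss, Cruz — 5.

5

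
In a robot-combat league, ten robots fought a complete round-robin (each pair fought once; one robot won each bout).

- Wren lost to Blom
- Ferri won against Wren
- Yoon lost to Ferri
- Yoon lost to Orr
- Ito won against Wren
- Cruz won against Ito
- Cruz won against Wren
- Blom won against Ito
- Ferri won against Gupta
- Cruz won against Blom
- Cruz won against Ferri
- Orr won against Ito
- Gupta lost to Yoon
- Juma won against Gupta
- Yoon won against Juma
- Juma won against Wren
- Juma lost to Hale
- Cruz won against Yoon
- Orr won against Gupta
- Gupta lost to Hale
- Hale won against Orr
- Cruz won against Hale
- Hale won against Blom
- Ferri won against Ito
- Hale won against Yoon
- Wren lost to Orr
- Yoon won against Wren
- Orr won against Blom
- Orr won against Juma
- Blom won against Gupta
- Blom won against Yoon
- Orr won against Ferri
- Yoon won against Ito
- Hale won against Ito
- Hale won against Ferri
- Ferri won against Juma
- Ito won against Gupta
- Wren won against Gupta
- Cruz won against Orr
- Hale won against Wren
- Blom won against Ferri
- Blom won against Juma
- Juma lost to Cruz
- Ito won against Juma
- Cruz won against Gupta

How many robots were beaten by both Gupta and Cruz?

Gupta beat: no one.
Cruz beat: Juma, Yoon, Blom, Gupta, Ferri, Ito, Orr, Hale, Wren.
No one was beaten by both.

0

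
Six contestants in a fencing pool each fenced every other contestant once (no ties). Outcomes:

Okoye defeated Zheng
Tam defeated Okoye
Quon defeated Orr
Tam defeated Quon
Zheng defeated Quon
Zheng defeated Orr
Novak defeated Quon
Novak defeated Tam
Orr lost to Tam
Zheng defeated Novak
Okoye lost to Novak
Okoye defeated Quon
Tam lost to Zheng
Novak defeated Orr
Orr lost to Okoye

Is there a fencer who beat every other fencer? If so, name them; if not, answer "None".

Highest win total is Zheng with 4 (out of 5 possible).
Zheng lost to Okoye, so no fencer went undefeated.

None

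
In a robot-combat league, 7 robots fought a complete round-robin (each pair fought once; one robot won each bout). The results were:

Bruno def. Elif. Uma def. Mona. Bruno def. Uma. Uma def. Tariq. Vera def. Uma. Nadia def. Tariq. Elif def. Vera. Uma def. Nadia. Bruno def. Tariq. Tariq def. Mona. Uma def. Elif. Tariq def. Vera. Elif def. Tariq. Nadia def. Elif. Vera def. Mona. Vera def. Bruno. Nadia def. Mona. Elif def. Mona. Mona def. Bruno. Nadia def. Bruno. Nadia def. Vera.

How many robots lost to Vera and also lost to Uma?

Vera beat: Mona, Uma, Bruno.
Uma beat: Mona, Nadia, Elif, Tariq.
Both beat: Mona — 1.

1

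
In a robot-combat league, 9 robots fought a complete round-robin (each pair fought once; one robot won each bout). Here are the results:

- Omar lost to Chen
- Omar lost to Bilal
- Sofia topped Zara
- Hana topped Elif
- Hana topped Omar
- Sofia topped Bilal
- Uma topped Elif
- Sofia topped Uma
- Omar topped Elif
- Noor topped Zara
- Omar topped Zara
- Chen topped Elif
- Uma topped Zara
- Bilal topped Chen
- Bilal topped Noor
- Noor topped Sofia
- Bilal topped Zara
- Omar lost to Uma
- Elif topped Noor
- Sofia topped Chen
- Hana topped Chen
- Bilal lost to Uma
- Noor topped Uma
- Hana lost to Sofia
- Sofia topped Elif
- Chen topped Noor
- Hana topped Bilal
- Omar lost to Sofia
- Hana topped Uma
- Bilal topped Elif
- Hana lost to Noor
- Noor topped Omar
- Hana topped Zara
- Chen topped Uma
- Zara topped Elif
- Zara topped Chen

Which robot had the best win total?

Win totals: Hana 6, Zara 2, Sofia 7, Bilal 5, Elif 1, Chen 4, Uma 4, Omar 2, Noor 5.
Sofia leads with 7 wins (next highest: 6).

Sofia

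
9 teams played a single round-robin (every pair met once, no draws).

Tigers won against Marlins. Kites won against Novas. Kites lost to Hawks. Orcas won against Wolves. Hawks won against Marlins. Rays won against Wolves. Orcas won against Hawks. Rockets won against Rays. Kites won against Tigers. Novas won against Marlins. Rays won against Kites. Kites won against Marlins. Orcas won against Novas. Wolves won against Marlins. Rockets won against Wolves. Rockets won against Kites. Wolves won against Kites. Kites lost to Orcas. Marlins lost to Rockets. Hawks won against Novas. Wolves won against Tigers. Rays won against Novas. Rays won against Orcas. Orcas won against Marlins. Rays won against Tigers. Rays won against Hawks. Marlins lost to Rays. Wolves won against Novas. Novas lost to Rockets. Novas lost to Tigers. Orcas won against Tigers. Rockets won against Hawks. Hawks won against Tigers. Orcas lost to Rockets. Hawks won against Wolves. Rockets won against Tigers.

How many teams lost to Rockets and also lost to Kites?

Rockets beat: Hawks, Kites, Orcas, Novas, Tigers, Rays, Marlins, Wolves.
Kites beat: Novas, Tigers, Marlins.
Both beat: Novas, Tigers, Marlins — 3.

3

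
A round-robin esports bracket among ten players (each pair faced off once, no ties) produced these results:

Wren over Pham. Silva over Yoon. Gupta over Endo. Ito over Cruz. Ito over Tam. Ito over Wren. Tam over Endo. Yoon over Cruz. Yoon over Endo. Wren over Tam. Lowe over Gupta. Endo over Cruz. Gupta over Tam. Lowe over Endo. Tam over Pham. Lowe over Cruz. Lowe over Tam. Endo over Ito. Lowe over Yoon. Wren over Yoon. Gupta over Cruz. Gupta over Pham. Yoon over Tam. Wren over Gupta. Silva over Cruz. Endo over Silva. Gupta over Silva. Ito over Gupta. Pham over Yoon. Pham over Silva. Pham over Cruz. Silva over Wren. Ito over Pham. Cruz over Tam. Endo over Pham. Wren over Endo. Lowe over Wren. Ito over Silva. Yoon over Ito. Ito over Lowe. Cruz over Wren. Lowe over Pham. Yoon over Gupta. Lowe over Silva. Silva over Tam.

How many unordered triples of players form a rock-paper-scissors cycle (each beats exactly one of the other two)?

Win totals: Ito 7, Cruz 2, Wren 5, Pham 3, Silva 4, Tam 2, Endo 4, Gupta 5, Lowe 8, Yoon 5.
A player with w wins dominates both others in C(w,2) triples; summing gives 21 + 1 + 10 + 3 + 6 + 1 + 6 + 10 + 28 + 10 = 96 transitive triples.
Total triples C(10,3) = 120, so cyclic triples = 120 − 96 = 24.

24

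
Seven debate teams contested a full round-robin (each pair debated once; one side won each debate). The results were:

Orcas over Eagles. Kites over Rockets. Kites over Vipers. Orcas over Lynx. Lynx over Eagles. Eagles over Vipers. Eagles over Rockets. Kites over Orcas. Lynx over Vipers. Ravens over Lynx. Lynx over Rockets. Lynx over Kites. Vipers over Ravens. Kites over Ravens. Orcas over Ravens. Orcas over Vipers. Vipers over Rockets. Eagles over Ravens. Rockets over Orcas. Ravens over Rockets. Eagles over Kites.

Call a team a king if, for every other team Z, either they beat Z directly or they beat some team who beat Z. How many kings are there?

Eagles reaches everyone (king).
Ravens reaches everyone (king).
Vipers cannot reach Eagles, Kites in two steps.
Lynx reaches everyone (king).
Orcas reaches everyone (king).
Rockets cannot reach Kites in two steps.
Kites reaches everyone (king).
Kings: Eagles, Ravens, Lynx, Orcas, Kites — 5.

5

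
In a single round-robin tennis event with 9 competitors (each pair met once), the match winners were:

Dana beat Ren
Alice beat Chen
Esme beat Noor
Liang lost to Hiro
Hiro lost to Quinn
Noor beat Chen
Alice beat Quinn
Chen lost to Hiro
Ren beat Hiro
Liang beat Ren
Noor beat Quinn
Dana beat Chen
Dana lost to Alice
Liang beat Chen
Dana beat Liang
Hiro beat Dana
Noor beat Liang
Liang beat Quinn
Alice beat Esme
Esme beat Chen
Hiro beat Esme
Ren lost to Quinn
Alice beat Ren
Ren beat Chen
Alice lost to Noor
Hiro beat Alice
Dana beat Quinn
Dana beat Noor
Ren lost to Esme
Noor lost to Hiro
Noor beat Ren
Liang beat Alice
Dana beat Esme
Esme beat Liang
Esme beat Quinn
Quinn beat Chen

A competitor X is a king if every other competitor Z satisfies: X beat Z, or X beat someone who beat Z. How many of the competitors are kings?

5

Chen cannot reach Hiro, Quinn, Dana, Esme, Liang, Ren, Alice, Noor in two steps.
Hiro reaches everyone (king).
Quinn reaches everyone (king).
Dana reaches everyone (king).
Esme cannot reach Dana in two steps.
Liang cannot reach Noor in two steps.
Ren cannot reach Quinn in two steps.
Alice reaches everyone (king).
Noor reaches everyone (king).
Kings: Hiro, Quinn, Dana, Alice, Noor — 5.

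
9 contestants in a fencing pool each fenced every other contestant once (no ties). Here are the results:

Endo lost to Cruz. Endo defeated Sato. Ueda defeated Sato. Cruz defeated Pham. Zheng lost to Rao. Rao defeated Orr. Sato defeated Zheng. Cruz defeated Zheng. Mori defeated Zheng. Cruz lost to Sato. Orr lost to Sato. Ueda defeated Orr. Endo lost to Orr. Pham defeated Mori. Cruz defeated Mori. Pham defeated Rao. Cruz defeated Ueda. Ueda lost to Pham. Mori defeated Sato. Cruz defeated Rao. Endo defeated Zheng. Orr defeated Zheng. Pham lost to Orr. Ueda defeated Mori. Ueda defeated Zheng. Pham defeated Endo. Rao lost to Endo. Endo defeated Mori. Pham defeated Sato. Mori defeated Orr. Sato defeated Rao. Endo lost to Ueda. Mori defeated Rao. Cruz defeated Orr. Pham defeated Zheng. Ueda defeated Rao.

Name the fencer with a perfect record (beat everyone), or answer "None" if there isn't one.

None

Highest win total is Cruz with 7 (out of 8 possible).
Cruz lost to Sato, so no fencer went undefeated.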